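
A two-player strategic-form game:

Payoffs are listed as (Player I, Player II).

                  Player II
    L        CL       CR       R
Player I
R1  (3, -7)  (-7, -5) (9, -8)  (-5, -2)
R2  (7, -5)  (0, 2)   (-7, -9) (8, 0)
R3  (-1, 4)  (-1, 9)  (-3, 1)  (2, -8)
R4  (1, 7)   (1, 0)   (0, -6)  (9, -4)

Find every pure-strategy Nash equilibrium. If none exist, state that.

There is no pure-strategy Nash equilibrium.

(R1, L): Player I can switch to R2 (3 → 7). Not NE.
(R1, CL): Player I can switch to R2 (-7 → 0). Not NE.
(R1, CR): Player II can switch to L (-8 → -7). Not NE.
(R1, R): Player I can switch to R2 (-5 → 8). Not NE.
(R2, L): Player II can switch to CL (-5 → 2). Not NE.
(R2, CL): Player I can switch to R4 (0 → 1). Not NE.
(R2, CR): Player I can switch to R1 (-7 → 9). Not NE.
(R2, R): Player I can switch to R4 (8 → 9). Not NE.
(R3, L): Player I can switch to R1 (-1 → 3). Not NE.
(R3, CL): Player I can switch to R2 (-1 → 0). Not NE.
(R3, CR): Player I can switch to R1 (-3 → 9). Not NE.
(R3, R): Player I can switch to R2 (2 → 8). Not NE.
(The remaining 4 profiles each have a profitable deviation by the same check.)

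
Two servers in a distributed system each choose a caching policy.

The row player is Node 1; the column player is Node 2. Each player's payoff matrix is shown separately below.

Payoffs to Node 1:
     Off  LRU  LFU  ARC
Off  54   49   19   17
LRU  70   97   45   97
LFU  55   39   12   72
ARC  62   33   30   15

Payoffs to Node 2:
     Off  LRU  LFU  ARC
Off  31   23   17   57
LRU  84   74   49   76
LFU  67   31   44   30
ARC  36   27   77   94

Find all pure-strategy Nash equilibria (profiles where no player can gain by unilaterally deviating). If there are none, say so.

Check each profile: it is a Nash equilibrium iff no player can strictly gain by switching unilaterally.
(Off, Off): Node 1 can switch to LRU (54 → 70). Not NE.
(Off, LRU): Node 1 can switch to LRU (49 → 97). Not NE.
(Off, LFU): Node 1 can switch to LRU (19 → 45). Not NE.
(Off, ARC): Node 1 can switch to LRU (17 → 97). Not NE.
(LRU, Off): Node 1 gets 70, best alternative 62; Node 2 gets 84, best alternative 76. No profitable deviation — NE.
(LRU, LRU): Node 2 can switch to Off (74 → 84). Not NE.
(LRU, LFU): Node 2 can switch to Off (49 → 84). Not NE.
(LRU, ARC): Node 2 can switch to Off (76 → 84). Not NE.
(LFU, Off): Node 1 can switch to LRU (55 → 70). Not NE.
(LFU, LRU): Node 1 can switch to Off (39 → 49). Not NE.
(LFU, LFU): Node 1 can switch to Off (12 → 19). Not NE.
(LFU, ARC): Node 1 can switch to LRU (72 → 97). Not NE.
(ARC, Off): Node 1 can switch to LRU (62 → 70). Not NE.
(The remaining 3 profiles each have a profitable deviation by the same check.)

Pure NE: (LRU, Off)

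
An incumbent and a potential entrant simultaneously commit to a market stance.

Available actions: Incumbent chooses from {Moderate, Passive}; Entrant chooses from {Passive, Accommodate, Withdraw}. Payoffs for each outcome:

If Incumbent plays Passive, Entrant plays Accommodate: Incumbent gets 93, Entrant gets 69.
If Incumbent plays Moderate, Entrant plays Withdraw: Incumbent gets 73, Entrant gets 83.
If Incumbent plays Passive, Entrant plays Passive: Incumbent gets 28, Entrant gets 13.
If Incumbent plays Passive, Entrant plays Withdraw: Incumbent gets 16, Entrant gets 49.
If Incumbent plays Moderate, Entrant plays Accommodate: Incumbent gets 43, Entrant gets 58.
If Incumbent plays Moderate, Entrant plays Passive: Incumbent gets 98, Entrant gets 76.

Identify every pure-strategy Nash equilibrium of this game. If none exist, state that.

Pure-strategy Nash equilibria: (Moderate, Withdraw) and (Passive, Accommodate)

For each strategy profile, look for a profitable unilateral deviation.
(Moderate, Passive): Entrant can switch to Withdraw (76 → 83). Not NE.
(Moderate, Accommodate): Incumbent can switch to Passive (43 → 93). Not NE.
(Moderate, Withdraw): Incumbent gets 73, best alternative 16; Entrant gets 83, best alternative 76. No profitable deviation — NE.
(Passive, Passive): Incumbent can switch to Moderate (28 → 98). Not NE.
(Passive, Accommodate): Incumbent gets 93, best alternative 43; Entrant gets 69, best alternative 49. No profitable deviation — NE.
(Passive, Withdraw): Incumbent can switch to Moderate (16 → 73). Not NE.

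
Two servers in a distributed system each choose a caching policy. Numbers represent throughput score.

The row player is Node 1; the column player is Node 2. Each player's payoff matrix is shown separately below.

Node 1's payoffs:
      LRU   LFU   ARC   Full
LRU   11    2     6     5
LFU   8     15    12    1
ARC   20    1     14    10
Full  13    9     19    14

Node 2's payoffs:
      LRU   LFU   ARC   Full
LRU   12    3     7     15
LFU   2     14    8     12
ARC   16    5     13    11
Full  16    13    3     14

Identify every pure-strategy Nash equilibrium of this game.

Node 1 against LRU: payoffs 11, 8, 20, 13 → best response ARC.
Node 1 against LFU: payoffs 2, 15, 1, 9 → best response LFU.
Node 1 against ARC: payoffs 6, 12, 14, 19 → best response Full.
Node 1 against Full: payoffs 5, 1, 10, 14 → best response Full.
Node 2 against LRU: payoffs 12, 3, 7, 15 → best response Full.
Node 2 against LFU: payoffs 2, 14, 8, 12 → best response LFU.
Node 2 against ARC: payoffs 16, 5, 13, 11 → best response LRU.
Node 2 against Full: payoffs 16, 13, 3, 14 → best response LRU.
Mutual best responses: (LFU, LFU); (ARC, LRU).

The pure Nash equilibria are (LFU, LFU), (ARC, LRU).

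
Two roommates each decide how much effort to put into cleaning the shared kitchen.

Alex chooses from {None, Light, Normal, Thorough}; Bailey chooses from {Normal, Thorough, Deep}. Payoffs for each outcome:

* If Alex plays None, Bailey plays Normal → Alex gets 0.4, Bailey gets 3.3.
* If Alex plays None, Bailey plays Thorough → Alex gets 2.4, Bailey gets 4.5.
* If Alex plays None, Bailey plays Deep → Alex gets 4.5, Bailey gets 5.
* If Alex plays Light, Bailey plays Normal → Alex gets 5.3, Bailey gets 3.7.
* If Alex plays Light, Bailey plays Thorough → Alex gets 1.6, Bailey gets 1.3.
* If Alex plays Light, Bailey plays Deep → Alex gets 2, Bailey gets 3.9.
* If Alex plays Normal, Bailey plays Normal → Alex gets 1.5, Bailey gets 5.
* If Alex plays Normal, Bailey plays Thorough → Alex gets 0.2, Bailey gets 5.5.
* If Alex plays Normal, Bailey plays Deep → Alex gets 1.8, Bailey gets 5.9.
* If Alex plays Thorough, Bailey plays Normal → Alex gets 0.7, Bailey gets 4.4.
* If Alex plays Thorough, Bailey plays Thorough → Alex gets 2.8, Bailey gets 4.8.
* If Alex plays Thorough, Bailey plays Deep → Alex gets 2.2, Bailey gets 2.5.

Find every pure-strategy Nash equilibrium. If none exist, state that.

(None, Normal): Alex can switch to Light (0.4 → 5.3). Not NE.
(None, Thorough): Alex can switch to Thorough (2.4 → 2.8). Not NE.
(None, Deep): Alex gets 4.5, best alternative 2.2; Bailey gets 5, best alternative 4.5. No profitable deviation — NE.
(Light, Normal): Bailey can switch to Deep (3.7 → 3.9). Not NE.
(Light, Thorough): Alex can switch to None (1.6 → 2.4). Not NE.
(Light, Deep): Alex can switch to None (2 → 4.5). Not NE.
(Normal, Normal): Alex can switch to Light (1.5 → 5.3). Not NE.
(Thorough, Thorough): Alex gets 2.8, best alternative 2.4; Bailey gets 4.8, best alternative 4.4. No profitable deviation — NE.
(The remaining 4 profiles each have a profitable deviation by the same check.)

The pure Nash equilibria are (None, Deep) and (Thorough, Thorough).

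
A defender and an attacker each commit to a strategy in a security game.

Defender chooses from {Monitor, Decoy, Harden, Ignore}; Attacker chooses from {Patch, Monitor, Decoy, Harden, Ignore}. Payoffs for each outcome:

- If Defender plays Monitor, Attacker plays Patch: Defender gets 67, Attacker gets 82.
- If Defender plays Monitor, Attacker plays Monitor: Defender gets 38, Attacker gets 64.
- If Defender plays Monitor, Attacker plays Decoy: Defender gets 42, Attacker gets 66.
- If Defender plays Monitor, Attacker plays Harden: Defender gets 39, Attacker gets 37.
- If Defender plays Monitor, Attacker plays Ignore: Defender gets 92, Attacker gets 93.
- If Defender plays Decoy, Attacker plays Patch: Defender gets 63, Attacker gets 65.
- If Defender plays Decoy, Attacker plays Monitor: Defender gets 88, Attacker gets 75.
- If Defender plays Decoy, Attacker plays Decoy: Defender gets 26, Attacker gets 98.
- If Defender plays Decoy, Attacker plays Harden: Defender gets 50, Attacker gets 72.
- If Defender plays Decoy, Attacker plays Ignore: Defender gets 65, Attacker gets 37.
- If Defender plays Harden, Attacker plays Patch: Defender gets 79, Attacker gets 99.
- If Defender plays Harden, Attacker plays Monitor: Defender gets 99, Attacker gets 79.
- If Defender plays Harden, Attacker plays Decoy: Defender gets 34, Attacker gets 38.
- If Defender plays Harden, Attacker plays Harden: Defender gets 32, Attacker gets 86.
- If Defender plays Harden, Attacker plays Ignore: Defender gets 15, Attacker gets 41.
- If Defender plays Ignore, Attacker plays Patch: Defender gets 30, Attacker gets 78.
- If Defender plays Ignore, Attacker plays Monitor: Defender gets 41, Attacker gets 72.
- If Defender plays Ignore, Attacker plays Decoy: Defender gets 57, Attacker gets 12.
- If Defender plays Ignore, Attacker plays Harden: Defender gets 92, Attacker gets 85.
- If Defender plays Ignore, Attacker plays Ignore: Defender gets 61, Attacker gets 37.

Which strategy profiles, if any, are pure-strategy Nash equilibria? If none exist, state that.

(Monitor, Patch): Defender can switch to Harden (67 → 79). Not NE.
(Monitor, Monitor): Defender can switch to Decoy (38 → 88). Not NE.
(Monitor, Decoy): Defender can switch to Ignore (42 → 57). Not NE.
(Monitor, Harden): Defender can switch to Decoy (39 → 50). Not NE.
(Monitor, Ignore): Defender gets 92, best alternative 65; Attacker gets 93, best alternative 82. No profitable deviation — NE.
(Decoy, Patch): Defender can switch to Monitor (63 → 67). Not NE.
(Decoy, Monitor): Defender can switch to Harden (88 → 99). Not NE.
(Harden, Patch): Defender gets 79, best alternative 67; Attacker gets 99, best alternative 86. No profitable deviation — NE.
(Ignore, Harden): Defender gets 92, best alternative 50; Attacker gets 85, best alternative 78. No profitable deviation — NE.
(The remaining 11 profiles each have a profitable deviation by the same check.)

Pure-strategy Nash equilibria: (Monitor, Ignore) and (Harden, Patch) and (Ignore, Harden)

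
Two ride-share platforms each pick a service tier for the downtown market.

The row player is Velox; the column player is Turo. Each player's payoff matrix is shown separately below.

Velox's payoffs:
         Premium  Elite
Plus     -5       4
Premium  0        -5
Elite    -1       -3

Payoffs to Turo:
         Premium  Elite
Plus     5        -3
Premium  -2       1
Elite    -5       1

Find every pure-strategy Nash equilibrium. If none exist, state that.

This game has no pure Nash equilibrium.

Velox against Premium: payoffs -5, 0, -1 → best response Premium.
Velox against Elite: payoffs 4, -5, -3 → best response Plus.
Turo against Plus: payoffs 5, -3 → best response Premium.
Turo against Premium: payoffs -2, 1 → best response Elite.
Turo against Elite: payoffs -5, 1 → best response Elite.
No profile is a mutual best response for all players.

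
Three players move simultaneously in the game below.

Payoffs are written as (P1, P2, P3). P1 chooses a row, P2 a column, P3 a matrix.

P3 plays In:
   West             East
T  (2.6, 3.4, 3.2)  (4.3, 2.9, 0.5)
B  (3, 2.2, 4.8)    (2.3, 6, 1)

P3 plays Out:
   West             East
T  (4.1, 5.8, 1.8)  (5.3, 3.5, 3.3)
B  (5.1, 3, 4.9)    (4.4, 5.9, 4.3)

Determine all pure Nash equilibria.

No pure-strategy Nash equilibrium.

Mark each player's best response to every combination of opponents' strategies; a profile where every player is best-responding is a pure Nash equilibrium.
P1 against (West, In): payoffs 2.6, 3 → best response B.
P1 against (West, Out): payoffs 4.1, 5.1 → best response B.
P1 against (East, In): payoffs 4.3, 2.3 → best response T.
P1 against (East, Out): payoffs 5.3, 4.4 → best response T.
P2 against (T, In): payoffs 3.4, 2.9 → best response West.
P2 against (T, Out): payoffs 5.8, 3.5 → best response West.
P2 against (B, In): payoffs 2.2, 6 → best response East.
P2 against (B, Out): payoffs 3, 5.9 → best response East.
P3 against (T, West): payoffs 3.2, 1.8 → best response In.
P3 against (T, East): payoffs 0.5, 3.3 → best response Out.
P3 against (B, West): payoffs 4.8, 4.9 → best response Out.
P3 against (B, East): payoffs 1, 4.3 → best response Out.
No profile is a mutual best response for all players.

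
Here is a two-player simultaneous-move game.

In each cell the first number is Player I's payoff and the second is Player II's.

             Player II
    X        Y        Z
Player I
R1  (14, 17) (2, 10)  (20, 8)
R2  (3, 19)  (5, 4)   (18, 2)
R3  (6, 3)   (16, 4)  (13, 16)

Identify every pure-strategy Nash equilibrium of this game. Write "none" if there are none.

Pure NE: (R1, X)

Player I against X: payoffs 14, 3, 6 → best response R1.
Player I against Y: payoffs 2, 5, 16 → best response R3.
Player I against Z: payoffs 20, 18, 13 → best response R1.
Player II against R1: payoffs 17, 10, 8 → best response X.
Player II against R2: payoffs 19, 4, 2 → best response X.
Player II against R3: payoffs 3, 4, 16 → best response Z.
Mutual best responses: (R1, X).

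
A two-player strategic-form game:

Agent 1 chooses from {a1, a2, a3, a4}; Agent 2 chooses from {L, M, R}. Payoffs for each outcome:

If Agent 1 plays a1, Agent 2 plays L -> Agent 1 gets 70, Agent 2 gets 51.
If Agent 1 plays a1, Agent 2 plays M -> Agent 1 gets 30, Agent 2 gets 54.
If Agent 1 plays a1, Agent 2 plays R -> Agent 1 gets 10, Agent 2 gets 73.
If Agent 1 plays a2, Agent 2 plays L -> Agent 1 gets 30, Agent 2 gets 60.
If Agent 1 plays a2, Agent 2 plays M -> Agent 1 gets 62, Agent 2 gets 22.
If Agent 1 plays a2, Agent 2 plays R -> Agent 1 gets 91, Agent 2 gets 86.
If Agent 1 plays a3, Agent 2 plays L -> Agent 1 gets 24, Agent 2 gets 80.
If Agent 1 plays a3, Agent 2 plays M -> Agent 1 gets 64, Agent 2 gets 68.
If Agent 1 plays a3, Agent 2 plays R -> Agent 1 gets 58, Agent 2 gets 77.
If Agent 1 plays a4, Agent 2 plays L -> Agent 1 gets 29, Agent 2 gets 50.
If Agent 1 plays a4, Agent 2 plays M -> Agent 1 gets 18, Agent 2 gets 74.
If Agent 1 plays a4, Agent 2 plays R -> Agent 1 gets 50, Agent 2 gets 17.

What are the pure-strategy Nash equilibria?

(a1, L): Agent 2 can switch to M (51 → 54). Not NE.
(a1, M): Agent 1 can switch to a2 (30 → 62). Not NE.
(a1, R): Agent 1 can switch to a2 (10 → 91). Not NE.
(a2, L): Agent 1 can switch to a1 (30 → 70). Not NE.
(a2, M): Agent 1 can switch to a3 (62 → 64). Not NE.
(a2, R): Agent 1 gets 91, best alternative 58; Agent 2 gets 86, best alternative 60. No profitable deviation — NE.
(a3, L): Agent 1 can switch to a1 (24 → 70). Not NE.
(a3, M): Agent 2 can switch to L (68 → 80). Not NE.
(a3, R): Agent 1 can switch to a2 (58 → 91). Not NE.
(a4, L): Agent 1 can switch to a1 (29 → 70). Not NE.
(a4, M): Agent 1 can switch to a1 (18 → 30). Not NE.
(The remaining 1 profile has a profitable deviation by the same check.)

The unique pure-strategy Nash equilibrium is (a2, R).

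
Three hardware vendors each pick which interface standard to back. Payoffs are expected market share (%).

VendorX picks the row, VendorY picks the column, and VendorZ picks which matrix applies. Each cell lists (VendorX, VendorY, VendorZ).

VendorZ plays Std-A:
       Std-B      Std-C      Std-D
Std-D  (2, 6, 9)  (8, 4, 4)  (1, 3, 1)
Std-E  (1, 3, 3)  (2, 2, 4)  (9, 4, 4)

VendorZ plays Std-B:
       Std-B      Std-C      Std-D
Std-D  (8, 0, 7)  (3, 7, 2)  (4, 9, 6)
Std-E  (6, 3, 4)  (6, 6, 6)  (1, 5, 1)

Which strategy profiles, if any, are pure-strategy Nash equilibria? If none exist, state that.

The pure Nash equilibria are (Std-D, Std-B, Std-A); (Std-D, Std-D, Std-B); (Std-E, Std-C, Std-B); (Std-E, Std-D, Std-A).

VendorX against (Std-B, Std-A): payoffs 2, 1 → best response Std-D.
VendorX against (Std-B, Std-B): payoffs 8, 6 → best response Std-D.
VendorX against (Std-C, Std-A): payoffs 8, 2 → best response Std-D.
VendorX against (Std-C, Std-B): payoffs 3, 6 → best response Std-E.
VendorX against (Std-D, Std-A): payoffs 1, 9 → best response Std-E.
VendorX against (Std-D, Std-B): payoffs 4, 1 → best response Std-D.
VendorY against (Std-D, Std-A): payoffs 6, 4, 3 → best response Std-B.
VendorY against (Std-D, Std-B): payoffs 0, 7, 9 → best response Std-D.
VendorY against (Std-E, Std-A): payoffs 3, 2, 4 → best response Std-D.
VendorY against (Std-E, Std-B): payoffs 3, 6, 5 → best response Std-C.
VendorZ against (Std-D, Std-B): payoffs 9, 7 → best response Std-A.
VendorZ against (Std-D, Std-C): payoffs 4, 2 → best response Std-A.
VendorZ against (Std-D, Std-D): payoffs 1, 6 → best response Std-B.
VendorZ against (Std-E, Std-B): payoffs 3, 4 → best response Std-B.
VendorZ against (Std-E, Std-C): payoffs 4, 6 → best response Std-B.
VendorZ against (Std-E, Std-D): payoffs 4, 1 → best response Std-A.
Mutual best responses: (Std-D, Std-B, Std-A); (Std-D, Std-D, Std-B); (Std-E, Std-C, Std-B); (Std-E, Std-D, Std-A).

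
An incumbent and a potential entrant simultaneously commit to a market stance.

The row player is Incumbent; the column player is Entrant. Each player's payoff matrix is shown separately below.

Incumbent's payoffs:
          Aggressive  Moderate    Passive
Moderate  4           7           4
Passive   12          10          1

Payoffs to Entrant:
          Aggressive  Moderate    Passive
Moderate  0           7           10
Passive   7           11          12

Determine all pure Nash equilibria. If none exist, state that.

The unique pure-strategy Nash equilibrium is (Moderate, Passive).

Incumbent against Aggressive: payoffs 4, 12 → best response Passive.
Incumbent against Moderate: payoffs 7, 10 → best response Passive.
Incumbent against Passive: payoffs 4, 1 → best response Moderate.
Entrant against Moderate: payoffs 0, 7, 10 → best response Passive.
Entrant against Passive: payoffs 7, 11, 12 → best response Passive.
Mutual best responses: (Moderate, Passive).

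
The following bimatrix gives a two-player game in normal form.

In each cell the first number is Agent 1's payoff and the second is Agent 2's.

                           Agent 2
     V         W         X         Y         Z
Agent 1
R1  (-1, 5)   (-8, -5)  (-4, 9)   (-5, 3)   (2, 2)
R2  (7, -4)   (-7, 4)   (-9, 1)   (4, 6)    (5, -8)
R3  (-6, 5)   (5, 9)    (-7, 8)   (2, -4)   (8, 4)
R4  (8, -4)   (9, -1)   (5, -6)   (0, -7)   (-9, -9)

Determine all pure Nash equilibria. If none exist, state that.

For each player, find the best response to each opponent profile; mutual best responses are the pure NE.
Agent 1 against V: payoffs -1, 7, -6, 8 → best response R4.
Agent 1 against W: payoffs -8, -7, 5, 9 → best response R4.
Agent 1 against X: payoffs -4, -9, -7, 5 → best response R4.
Agent 1 against Y: payoffs -5, 4, 2, 0 → best response R2.
Agent 1 against Z: payoffs 2, 5, 8, -9 → best response R3.
Agent 2 against R1: payoffs 5, -5, 9, 3, 2 → best response X.
Agent 2 against R2: payoffs -4, 4, 1, 6, -8 → best response Y.
Agent 2 against R3: payoffs 5, 9, 8, -4, 4 → best response W.
Agent 2 against R4: payoffs -4, -1, -6, -7, -9 → best response W.
Mutual best responses: (R2, Y); (R4, W).

(R2, Y); (R4, W)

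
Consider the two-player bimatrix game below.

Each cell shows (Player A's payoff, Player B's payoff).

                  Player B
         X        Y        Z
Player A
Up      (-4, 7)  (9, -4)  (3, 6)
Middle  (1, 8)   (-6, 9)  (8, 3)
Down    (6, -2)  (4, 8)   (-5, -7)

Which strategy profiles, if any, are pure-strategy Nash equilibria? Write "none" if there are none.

(Up, X): Player A can switch to Middle (-4 → 1). Not NE.
(Up, Y): Player B can switch to X (-4 → 7). Not NE.
(Up, Z): Player A can switch to Middle (3 → 8). Not NE.
(Middle, X): Player A can switch to Down (1 → 6). Not NE.
(Middle, Y): Player A can switch to Up (-6 → 9). Not NE.
(Middle, Z): Player B can switch to X (3 → 8). Not NE.
(Down, X): Player B can switch to Y (-2 → 8). Not NE.
(Down, Y): Player A can switch to Up (4 → 9). Not NE.
(Down, Z): Player A can switch to Up (-5 → 3). Not NE.

This game has no pure Nash equilibrium.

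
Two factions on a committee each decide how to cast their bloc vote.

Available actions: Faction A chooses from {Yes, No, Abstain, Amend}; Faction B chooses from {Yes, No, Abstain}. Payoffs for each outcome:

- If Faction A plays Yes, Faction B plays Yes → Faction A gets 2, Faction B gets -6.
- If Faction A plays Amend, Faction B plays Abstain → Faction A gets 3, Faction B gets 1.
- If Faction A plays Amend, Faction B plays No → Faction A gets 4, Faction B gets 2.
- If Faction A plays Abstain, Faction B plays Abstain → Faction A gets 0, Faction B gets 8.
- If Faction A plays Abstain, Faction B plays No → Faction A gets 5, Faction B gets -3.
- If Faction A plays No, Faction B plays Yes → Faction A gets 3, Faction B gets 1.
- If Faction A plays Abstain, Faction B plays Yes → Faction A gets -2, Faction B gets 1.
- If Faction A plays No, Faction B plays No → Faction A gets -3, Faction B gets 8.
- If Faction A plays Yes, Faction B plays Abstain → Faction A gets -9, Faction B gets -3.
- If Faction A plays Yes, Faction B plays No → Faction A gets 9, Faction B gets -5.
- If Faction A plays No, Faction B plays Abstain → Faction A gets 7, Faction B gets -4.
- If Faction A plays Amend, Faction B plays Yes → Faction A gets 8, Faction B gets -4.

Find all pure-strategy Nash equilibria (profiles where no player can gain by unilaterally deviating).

Faction A against Yes: payoffs 2, 3, -2, 8 → best response Amend.
Faction A against No: payoffs 9, -3, 5, 4 → best response Yes.
Faction A against Abstain: payoffs -9, 7, 0, 3 → best response No.
Faction B against Yes: payoffs -6, -5, -3 → best response Abstain.
Faction B against No: payoffs 1, 8, -4 → best response No.
Faction B against Abstain: payoffs 1, -3, 8 → best response Abstain.
Faction B against Amend: payoffs -4, 2, 1 → best response No.
No profile is a mutual best response for all players.

No pure-strategy Nash equilibrium.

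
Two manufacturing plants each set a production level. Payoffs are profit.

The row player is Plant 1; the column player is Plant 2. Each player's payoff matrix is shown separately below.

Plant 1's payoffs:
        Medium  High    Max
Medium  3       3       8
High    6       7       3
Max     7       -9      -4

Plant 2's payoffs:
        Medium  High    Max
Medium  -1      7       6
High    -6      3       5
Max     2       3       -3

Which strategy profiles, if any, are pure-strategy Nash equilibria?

This game has no pure Nash equilibrium.

(Medium, Medium): Plant 1 can switch to High (3 → 6). Not NE.
(Medium, High): Plant 1 can switch to High (3 → 7). Not NE.
(Medium, Max): Plant 2 can switch to High (6 → 7). Not NE.
(High, Medium): Plant 1 can switch to Max (6 → 7). Not NE.
(High, High): Plant 2 can switch to Max (3 → 5). Not NE.
(High, Max): Plant 1 can switch to Medium (3 → 8). Not NE.
(The remaining 3 profiles each have a profitable deviation by the same check.)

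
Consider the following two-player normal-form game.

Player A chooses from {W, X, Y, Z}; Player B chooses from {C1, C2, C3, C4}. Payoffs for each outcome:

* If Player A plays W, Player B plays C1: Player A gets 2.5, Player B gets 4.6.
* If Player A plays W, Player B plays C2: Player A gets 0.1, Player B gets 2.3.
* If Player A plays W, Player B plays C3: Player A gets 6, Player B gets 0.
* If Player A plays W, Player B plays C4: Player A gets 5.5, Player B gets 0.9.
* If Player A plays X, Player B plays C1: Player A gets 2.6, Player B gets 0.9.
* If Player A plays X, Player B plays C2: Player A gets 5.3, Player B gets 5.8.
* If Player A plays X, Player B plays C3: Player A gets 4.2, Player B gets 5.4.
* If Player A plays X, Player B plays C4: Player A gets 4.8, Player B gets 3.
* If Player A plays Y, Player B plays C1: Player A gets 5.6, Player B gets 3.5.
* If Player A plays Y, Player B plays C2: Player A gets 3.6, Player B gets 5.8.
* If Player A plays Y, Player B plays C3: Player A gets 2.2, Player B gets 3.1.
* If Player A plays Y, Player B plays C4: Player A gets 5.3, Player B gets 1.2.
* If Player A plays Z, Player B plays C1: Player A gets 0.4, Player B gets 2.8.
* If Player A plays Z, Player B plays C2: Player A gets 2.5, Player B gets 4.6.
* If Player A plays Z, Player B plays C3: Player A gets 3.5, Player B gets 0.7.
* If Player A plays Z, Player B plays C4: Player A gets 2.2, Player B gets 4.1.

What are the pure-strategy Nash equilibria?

The unique pure-strategy Nash equilibrium is (X, C2).

(W, C1): Player A can switch to X (2.5 → 2.6). Not NE.
(W, C2): Player A can switch to X (0.1 → 5.3). Not NE.
(W, C3): Player B can switch to C1 (0 → 4.6). Not NE.
(W, C4): Player B can switch to C1 (0.9 → 4.6). Not NE.
(X, C1): Player A can switch to Y (2.6 → 5.6). Not NE.
(X, C2): Player A gets 5.3, best alternative 3.6; Player B gets 5.8, best alternative 5.4. No profitable deviation — NE.
(X, C3): Player A can switch to W (4.2 → 6). Not NE.
(X, C4): Player A can switch to W (4.8 → 5.5). Not NE.
(Y, C1): Player B can switch to C2 (3.5 → 5.8). Not NE.
(The remaining 7 profiles each have a profitable deviation by the same check.)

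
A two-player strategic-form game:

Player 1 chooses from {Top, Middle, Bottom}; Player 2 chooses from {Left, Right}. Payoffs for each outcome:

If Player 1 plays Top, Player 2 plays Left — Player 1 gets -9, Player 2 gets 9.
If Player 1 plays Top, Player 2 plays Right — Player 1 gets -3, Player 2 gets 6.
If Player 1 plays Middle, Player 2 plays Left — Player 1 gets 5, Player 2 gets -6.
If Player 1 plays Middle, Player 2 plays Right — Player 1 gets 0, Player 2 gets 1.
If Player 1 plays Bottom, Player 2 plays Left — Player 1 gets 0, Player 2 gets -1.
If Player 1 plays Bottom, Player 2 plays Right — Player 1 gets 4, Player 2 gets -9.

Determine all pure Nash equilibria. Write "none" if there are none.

none

Player 1 against Left: payoffs -9, 5, 0 → best response Middle.
Player 1 against Right: payoffs -3, 0, 4 → best response Bottom.
Player 2 against Top: payoffs 9, 6 → best response Left.
Player 2 against Middle: payoffs -6, 1 → best response Right.
Player 2 against Bottom: payoffs -1, -9 → best response Left.
No profile is a mutual best response for all players.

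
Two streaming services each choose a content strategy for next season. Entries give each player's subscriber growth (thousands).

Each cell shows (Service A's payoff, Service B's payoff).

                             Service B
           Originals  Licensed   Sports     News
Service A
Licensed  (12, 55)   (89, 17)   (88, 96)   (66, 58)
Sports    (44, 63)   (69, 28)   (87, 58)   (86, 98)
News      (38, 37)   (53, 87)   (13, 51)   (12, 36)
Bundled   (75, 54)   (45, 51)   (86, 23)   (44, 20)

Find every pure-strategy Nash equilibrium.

The pure Nash equilibria are (Licensed, Sports), (Sports, News), (Bundled, Originals).

(Licensed, Originals): Service A can switch to Sports (12 → 44). Not NE.
(Licensed, Licensed): Service B can switch to Originals (17 → 55). Not NE.
(Licensed, Sports): Service A gets 88, best alternative 87; Service B gets 96, best alternative 58. No profitable deviation — NE.
(Licensed, News): Service A can switch to Sports (66 → 86). Not NE.
(Sports, Originals): Service A can switch to Bundled (44 → 75). Not NE.
(Sports, Licensed): Service A can switch to Licensed (69 → 89). Not NE.
(Sports, Sports): Service A can switch to Licensed (87 → 88). Not NE.
(Sports, News): Service A gets 86, best alternative 66; Service B gets 98, best alternative 63. No profitable deviation — NE.
(Bundled, Originals): Service A gets 75, best alternative 44; Service B gets 54, best alternative 51. No profitable deviation — NE.
(The remaining 7 profiles each have a profitable deviation by the same check.)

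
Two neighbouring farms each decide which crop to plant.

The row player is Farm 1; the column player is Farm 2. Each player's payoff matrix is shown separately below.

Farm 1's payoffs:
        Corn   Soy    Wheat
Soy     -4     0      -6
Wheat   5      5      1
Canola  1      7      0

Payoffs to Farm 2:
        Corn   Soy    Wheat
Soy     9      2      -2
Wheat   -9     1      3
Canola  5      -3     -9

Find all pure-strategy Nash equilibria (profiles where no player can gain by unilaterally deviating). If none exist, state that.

Mark each player's best response to every combination of opponents' strategies; a profile where every player is best-responding is a pure Nash equilibrium.
Farm 1 against Corn: payoffs -4, 5, 1 → best response Wheat.
Farm 1 against Soy: payoffs 0, 5, 7 → best response Canola.
Farm 1 against Wheat: payoffs -6, 1, 0 → best response Wheat.
Farm 2 against Soy: payoffs 9, 2, -2 → best response Corn.
Farm 2 against Wheat: payoffs -9, 1, 3 → best response Wheat.
Farm 2 against Canola: payoffs 5, -3, -9 → best response Corn.
Mutual best responses: (Wheat, Wheat).

The unique pure-strategy Nash equilibrium is (Wheat, Wheat).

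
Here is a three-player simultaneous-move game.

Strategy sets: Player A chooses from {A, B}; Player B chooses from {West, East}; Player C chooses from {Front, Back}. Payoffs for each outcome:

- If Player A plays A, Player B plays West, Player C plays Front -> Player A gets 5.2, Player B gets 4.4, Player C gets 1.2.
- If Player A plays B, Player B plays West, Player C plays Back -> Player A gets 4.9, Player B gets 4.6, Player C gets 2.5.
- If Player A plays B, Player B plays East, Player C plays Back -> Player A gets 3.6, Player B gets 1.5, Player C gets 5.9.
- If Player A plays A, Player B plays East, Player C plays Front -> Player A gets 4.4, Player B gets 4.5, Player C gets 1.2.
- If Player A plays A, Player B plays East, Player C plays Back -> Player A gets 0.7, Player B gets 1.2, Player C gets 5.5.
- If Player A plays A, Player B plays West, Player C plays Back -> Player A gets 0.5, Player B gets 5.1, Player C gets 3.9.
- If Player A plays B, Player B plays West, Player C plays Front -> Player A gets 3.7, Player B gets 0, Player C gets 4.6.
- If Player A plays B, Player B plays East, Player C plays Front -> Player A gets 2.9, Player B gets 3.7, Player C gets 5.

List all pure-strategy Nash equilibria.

No pure-strategy Nash equilibrium.

For each strategy profile, look for a profitable unilateral deviation.
(A, West, Front): Player B can switch to East (4.4 → 4.5). Not NE.
(A, West, Back): Player A can switch to B (0.5 → 4.9). Not NE.
(A, East, Front): Player C can switch to Back (1.2 → 5.5). Not NE.
(A, East, Back): Player A can switch to B (0.7 → 3.6). Not NE.
(B, West, Front): Player A can switch to A (3.7 → 5.2). Not NE.
(B, West, Back): Player C can switch to Front (2.5 → 4.6). Not NE.
(B, East, Front): Player A can switch to A (2.9 → 4.4). Not NE.
(B, East, Back): Player B can switch to West (1.5 → 4.6). Not NE.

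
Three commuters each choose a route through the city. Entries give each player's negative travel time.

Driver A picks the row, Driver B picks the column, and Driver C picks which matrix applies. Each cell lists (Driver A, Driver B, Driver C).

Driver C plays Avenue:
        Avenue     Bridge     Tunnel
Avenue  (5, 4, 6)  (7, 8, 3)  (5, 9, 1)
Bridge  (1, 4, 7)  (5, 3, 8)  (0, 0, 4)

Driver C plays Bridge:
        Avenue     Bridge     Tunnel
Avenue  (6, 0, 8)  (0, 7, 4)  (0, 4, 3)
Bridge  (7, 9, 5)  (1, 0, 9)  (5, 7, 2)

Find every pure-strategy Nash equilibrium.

none

(Avenue, Avenue, Avenue): Driver B can switch to Bridge (4 → 8). Not NE.
(Avenue, Avenue, Bridge): Driver A can switch to Bridge (6 → 7). Not NE.
(Avenue, Bridge, Avenue): Driver B can switch to Tunnel (8 → 9). Not NE.
(Avenue, Bridge, Bridge): Driver A can switch to Bridge (0 → 1). Not NE.
(Avenue, Tunnel, Avenue): Driver C can switch to Bridge (1 → 3). Not NE.
(Avenue, Tunnel, Bridge): Driver A can switch to Bridge (0 → 5). Not NE.
(Bridge, Avenue, Avenue): Driver A can switch to Avenue (1 → 5). Not NE.
(Bridge, Avenue, Bridge): Driver C can switch to Avenue (5 → 7). Not NE.
(The remaining 4 profiles each have a profitable deviation by the same check.)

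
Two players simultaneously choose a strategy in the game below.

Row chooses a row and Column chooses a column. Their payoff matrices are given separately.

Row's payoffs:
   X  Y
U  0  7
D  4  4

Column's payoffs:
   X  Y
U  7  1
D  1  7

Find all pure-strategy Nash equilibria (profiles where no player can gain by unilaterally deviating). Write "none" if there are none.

(U, X): Row can switch to D (0 → 4). Not NE.
(U, Y): Column can switch to X (1 → 7). Not NE.
(D, X): Column can switch to Y (1 → 7). Not NE.
(D, Y): Row can switch to U (4 → 7). Not NE.

This game has no pure Nash equilibrium.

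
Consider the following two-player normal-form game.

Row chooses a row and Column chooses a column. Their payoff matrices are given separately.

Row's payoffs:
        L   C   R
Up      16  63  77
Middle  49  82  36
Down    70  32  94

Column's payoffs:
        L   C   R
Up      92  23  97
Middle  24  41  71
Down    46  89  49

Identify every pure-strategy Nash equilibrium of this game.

(Up, L): Row can switch to Middle (16 → 49). Not NE.
(Up, C): Row can switch to Middle (63 → 82). Not NE.
(Up, R): Row can switch to Down (77 → 94). Not NE.
(Middle, L): Row can switch to Down (49 → 70). Not NE.
(Middle, C): Column can switch to R (41 → 71). Not NE.
(Middle, R): Row can switch to Up (36 → 77). Not NE.
(Down, L): Column can switch to C (46 → 89). Not NE.
(Down, C): Row can switch to Up (32 → 63). Not NE.
(Down, R): Column can switch to C (49 → 89). Not NE.

none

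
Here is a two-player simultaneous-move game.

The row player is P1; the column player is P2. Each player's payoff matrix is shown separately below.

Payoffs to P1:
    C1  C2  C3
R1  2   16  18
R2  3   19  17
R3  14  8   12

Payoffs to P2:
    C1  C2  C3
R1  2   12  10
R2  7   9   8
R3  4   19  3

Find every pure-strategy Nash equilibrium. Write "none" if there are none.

Pure NE: (R2, C2)

(R1, C1): P1 can switch to R2 (2 → 3). Not NE.
(R1, C2): P1 can switch to R2 (16 → 19). Not NE.
(R1, C3): P2 can switch to C2 (10 → 12). Not NE.
(R2, C1): P1 can switch to R3 (3 → 14). Not NE.
(R2, C2): P1 gets 19, best alternative 16; P2 gets 9, best alternative 8. No profitable deviation — NE.
(R2, C3): P1 can switch to R1 (17 → 18). Not NE.
(R3, C1): P2 can switch to C2 (4 → 19). Not NE.
(R3, C2): P1 can switch to R1 (8 → 16). Not NE.
(R3, C3): P1 can switch to R1 (12 → 18). Not NE.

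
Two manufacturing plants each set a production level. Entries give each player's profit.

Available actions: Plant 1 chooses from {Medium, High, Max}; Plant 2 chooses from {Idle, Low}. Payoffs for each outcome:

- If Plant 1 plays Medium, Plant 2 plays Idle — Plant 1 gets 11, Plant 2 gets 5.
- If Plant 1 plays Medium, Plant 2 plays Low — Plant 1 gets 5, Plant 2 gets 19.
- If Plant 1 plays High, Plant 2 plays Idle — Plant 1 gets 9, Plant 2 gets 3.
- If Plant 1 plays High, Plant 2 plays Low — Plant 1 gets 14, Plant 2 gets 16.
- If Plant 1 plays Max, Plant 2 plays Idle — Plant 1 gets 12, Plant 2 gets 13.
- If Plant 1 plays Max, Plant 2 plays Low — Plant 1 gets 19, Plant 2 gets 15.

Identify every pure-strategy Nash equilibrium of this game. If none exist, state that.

(Max, Low)

Plant 1 against Idle: payoffs 11, 9, 12 → best response Max.
Plant 1 against Low: payoffs 5, 14, 19 → best response Max.
Plant 2 against Medium: payoffs 5, 19 → best response Low.
Plant 2 against High: payoffs 3, 16 → best response Low.
Plant 2 against Max: payoffs 13, 15 → best response Low.
Mutual best responses: (Max, Low).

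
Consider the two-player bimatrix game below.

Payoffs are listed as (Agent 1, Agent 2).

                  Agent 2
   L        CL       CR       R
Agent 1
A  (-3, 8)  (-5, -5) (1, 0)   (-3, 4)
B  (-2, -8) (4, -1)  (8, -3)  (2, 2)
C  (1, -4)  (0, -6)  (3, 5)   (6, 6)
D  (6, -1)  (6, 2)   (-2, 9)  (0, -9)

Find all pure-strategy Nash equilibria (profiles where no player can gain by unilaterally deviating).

(A, L): Agent 1 can switch to B (-3 → -2). Not NE.
(A, CL): Agent 1 can switch to B (-5 → 4). Not NE.
(A, CR): Agent 1 can switch to B (1 → 8). Not NE.
(A, R): Agent 1 can switch to B (-3 → 2). Not NE.
(B, L): Agent 1 can switch to C (-2 → 1). Not NE.
(B, CL): Agent 1 can switch to D (4 → 6). Not NE.
(C, R): Agent 1 gets 6, best alternative 2; Agent 2 gets 6, best alternative 5. No profitable deviation — NE.
(The remaining 9 profiles each have a profitable deviation by the same check.)

Pure NE: (C, R)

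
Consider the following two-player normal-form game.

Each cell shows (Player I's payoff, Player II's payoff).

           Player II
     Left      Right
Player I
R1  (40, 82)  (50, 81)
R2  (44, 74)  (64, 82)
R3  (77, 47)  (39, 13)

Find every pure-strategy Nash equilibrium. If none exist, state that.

Player I against Left: payoffs 40, 44, 77 → best response R3.
Player I against Right: payoffs 50, 64, 39 → best response R2.
Player II against R1: payoffs 82, 81 → best response Left.
Player II against R2: payoffs 74, 82 → best response Right.
Player II against R3: payoffs 47, 13 → best response Left.
Mutual best responses: (R2, Right); (R3, Left).

The pure Nash equilibria are (R2, Right) and (R3, Left).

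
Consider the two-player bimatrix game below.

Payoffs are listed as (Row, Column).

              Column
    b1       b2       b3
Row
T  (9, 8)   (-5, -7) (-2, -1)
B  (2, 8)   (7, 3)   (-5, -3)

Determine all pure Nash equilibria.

(T, b1): Row gets 9, best alternative 2; Column gets 8, best alternative -1. No profitable deviation — NE.
(T, b2): Row can switch to B (-5 → 7). Not NE.
(T, b3): Column can switch to b1 (-1 → 8). Not NE.
(B, b1): Row can switch to T (2 → 9). Not NE.
(B, b2): Column can switch to b1 (3 → 8). Not NE.
(B, b3): Row can switch to T (-5 → -2). Not NE.

The unique pure-strategy Nash equilibrium is (T, b1).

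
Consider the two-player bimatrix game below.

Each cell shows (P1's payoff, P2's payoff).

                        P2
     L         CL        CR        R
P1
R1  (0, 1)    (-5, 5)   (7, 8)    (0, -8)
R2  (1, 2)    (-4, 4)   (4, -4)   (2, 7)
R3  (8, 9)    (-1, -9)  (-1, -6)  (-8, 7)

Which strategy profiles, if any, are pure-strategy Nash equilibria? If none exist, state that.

Mark each player's best response to every combination of opponents' strategies; a profile where every player is best-responding is a pure Nash equilibrium.
P1 against L: payoffs 0, 1, 8 → best response R3.
P1 against CL: payoffs -5, -4, -1 → best response R3.
P1 against CR: payoffs 7, 4, -1 → best response R1.
P1 against R: payoffs 0, 2, -8 → best response R2.
P2 against R1: payoffs 1, 5, 8, -8 → best response CR.
P2 against R2: payoffs 2, 4, -4, 7 → best response R.
P2 against R3: payoffs 9, -9, -6, 7 → best response L.
Mutual best responses: (R1, CR); (R2, R); (R3, L).

Pure-strategy Nash equilibria: (R1, CR); (R2, R); (R3, L)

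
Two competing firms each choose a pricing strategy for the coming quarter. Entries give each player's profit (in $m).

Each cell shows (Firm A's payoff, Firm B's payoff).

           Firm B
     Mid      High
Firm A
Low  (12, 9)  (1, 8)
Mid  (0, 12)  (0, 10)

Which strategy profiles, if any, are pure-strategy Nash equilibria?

The unique pure-strategy Nash equilibrium is (Low, Mid).

Mark each player's best response to every combination of opponents' strategies; a profile where every player is best-responding is a pure Nash equilibrium.
Firm A against Mid: payoffs 12, 0 → best response Low.
Firm A against High: payoffs 1, 0 → best response Low.
Firm B against Low: payoffs 9, 8 → best response Mid.
Firm B against Mid: payoffs 12, 10 → best response Mid.
Mutual best responses: (Low, Mid).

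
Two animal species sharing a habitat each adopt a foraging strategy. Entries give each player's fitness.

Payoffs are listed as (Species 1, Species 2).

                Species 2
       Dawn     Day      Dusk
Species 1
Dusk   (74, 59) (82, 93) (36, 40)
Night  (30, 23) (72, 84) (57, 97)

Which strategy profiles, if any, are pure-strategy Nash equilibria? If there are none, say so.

For each strategy profile, look for a profitable unilateral deviation.
(Dusk, Dawn): Species 2 can switch to Day (59 → 93). Not NE.
(Dusk, Day): Species 1 gets 82, best alternative 72; Species 2 gets 93, best alternative 59. No profitable deviation — NE.
(Dusk, Dusk): Species 1 can switch to Night (36 → 57). Not NE.
(Night, Dawn): Species 1 can switch to Dusk (30 → 74). Not NE.
(Night, Day): Species 1 can switch to Dusk (72 → 82). Not NE.
(Night, Dusk): Species 1 gets 57, best alternative 36; Species 2 gets 97, best alternative 84. No profitable deviation — NE.

Pure-strategy Nash equilibria: (Dusk, Day), (Night, Dusk)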